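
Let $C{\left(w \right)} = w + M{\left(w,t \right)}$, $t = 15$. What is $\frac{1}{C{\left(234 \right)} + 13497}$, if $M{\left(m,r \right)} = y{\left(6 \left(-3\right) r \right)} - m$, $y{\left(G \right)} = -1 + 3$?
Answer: $\frac{1}{13499} \approx 7.408 \cdot 10^{-5}$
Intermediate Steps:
$y{\left(G \right)} = 2$
$M{\left(m,r \right)} = 2 - m$
$C{\left(w \right)} = 2$ ($C{\left(w \right)} = w - \left(-2 + w\right) = 2$)
$\frac{1}{C{\left(234 \right)} + 13497} = \frac{1}{2 + 13497} = \frac{1}{13499}$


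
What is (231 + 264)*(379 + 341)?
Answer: 356400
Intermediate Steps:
(231 + 264)*(379 + 341) = 495*720 = 356400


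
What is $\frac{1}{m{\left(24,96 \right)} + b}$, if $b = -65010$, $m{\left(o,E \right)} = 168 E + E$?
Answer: $- \frac{1}{48786} \approx -2.0498 \cdot 10^{-5}$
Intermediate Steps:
$m{\left(o,E \right)} = 169 E$
$\frac{1}{m{\left(24,96 \right)} + b} = \frac{1}{169 \cdot 96 - 65010} = \frac{1}{16224 - 65010} = \frac{1}{-48786} = - \frac{1}{48786}$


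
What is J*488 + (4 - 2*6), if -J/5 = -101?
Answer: 246432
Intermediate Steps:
J = 505 (J = -5*(-101) = 505)
J*488 + (4 - 2*6) = 505*488 + (4 - 2*6) = 246440 + (4 - 12) = 246440 - 8 = 246432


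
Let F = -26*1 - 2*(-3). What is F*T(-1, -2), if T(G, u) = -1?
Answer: 20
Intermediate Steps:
F = -20 (F = -26 + 6 = -20)
F*T(-1, -2) = -20*(-1) = 20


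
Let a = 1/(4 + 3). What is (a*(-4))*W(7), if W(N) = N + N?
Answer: -8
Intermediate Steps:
a = ⅐ (a = 1/7 = ⅐ ≈ 0.14286)
W(N) = 2*N
(a*(-4))*W(7) = ((⅐)*(-4))*(2*7) = -4/7*14 = -8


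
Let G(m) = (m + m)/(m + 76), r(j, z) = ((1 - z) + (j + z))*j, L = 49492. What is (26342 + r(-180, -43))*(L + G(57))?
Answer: 2898400700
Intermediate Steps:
r(j, z) = j*(1 + j) (r(j, z) = (1 + j)*j = j*(1 + j))
G(m) = 2*m/(76 + m) (G(m) = (2*m)/(76 + m) = 2*m/(76 + m))
(26342 + r(-180, -43))*(L + G(57)) = (26342 - 180*(1 - 180))*(49492 + 2*57/(76 + 57)) = (26342 - 180*(-179))*(49492 + 2*57/133) = (26342 + 32220)*(49492 + 2*57*(1/133)) = 58562*(49492 + 6/7) = 58562*(346450/7) = 2898400700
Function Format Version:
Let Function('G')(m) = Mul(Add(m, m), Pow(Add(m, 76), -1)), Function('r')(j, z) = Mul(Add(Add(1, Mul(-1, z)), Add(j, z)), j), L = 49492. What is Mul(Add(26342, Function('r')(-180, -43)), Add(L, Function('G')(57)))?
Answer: 2898400700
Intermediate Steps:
Function('r')(j, z) = Mul(j, Add(1, j)) (Function('r')(j, z) = Mul(Add(1, j), j) = Mul(j, Add(1, j)))
Function('G')(m) = Mul(2, m, Pow(Add(76, m), -1)) (Function('G')(m) = Mul(Mul(2, m), Pow(Add(76, m), -1)) = Mul(2, m, Pow(Add(76, m), -1)))
Mul(Add(26342, Function('r')(-180, -43)), Add(L, Function('G')(57))) = Mul(Add(26342, Mul(-180, Add(1, -180))), Add(49492, Mul(2, 57, Pow(Add(76, 57), -1)))) = Mul(Add(26342, Mul(-180, -179)), Add(49492, Mul(2, 57, Pow(133, -1)))) = Mul(Add(26342, 32220), Add(49492, Mul(2, 57, Rational(1, 133)))) = Mul(58562, Add(49492, Rational(6, 7))) = Mul(58562, Rational(346450, 7)) = 2898400700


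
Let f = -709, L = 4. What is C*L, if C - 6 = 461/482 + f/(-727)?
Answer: 5558738/175207 ≈ 31.727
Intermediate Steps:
C = 2779369/350414 (C = 6 + (461/482 - 709/(-727)) = 6 + (461*(1/482) - 709*(-1/727)) = 6 + (461/482 + 709/727) = 6 + 676885/350414 = 2779369/350414 ≈ 7.9317)
C*L = (2779369/350414)*4 = 5558738/175207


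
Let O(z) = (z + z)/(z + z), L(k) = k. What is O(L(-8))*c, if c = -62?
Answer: -62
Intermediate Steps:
O(z) = 1 (O(z) = (2*z)/((2*z)) = (2*z)*(1/(2*z)) = 1)
O(L(-8))*c = 1*(-62) = -62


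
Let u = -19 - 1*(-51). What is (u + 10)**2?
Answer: 1764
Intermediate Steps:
u = 32 (u = -19 + 51 = 32)
(u + 10)**2 = (32 + 10)**2 = 42**2 = 1764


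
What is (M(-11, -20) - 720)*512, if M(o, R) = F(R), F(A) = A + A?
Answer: -389120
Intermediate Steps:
F(A) = 2*A
M(o, R) = 2*R
(M(-11, -20) - 720)*512 = (2*(-20) - 720)*512 = (-40 - 720)*512 = -760*512 = -389120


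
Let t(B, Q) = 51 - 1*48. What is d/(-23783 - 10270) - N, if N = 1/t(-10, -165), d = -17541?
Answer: 6190/34053 ≈ 0.18178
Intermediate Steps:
t(B, Q) = 3 (t(B, Q) = 51 - 48 = 3)
N = ⅓ (N = 1/3 = ⅓ ≈ 0.33333)
d/(-23783 - 10270) - N = -17541/(-23783 - 10270) - 1*⅓ = -17541/(-34053) - ⅓ = -17541*(-1/34053) - ⅓ = 5847/11351 - ⅓ = 6190/34053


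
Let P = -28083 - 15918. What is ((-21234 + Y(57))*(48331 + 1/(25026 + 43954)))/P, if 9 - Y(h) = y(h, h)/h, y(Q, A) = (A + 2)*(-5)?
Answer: 403241866099093/17300577186 ≈ 23308.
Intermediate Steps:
y(Q, A) = -10 - 5*A (y(Q, A) = (2 + A)*(-5) = -10 - 5*A)
P = -44001
Y(h) = 9 - (-10 - 5*h)/h
((-21234 + Y(57))*(48331 + 1/(25026 + 43954)))/P = ((-21234 + (14 + 10/57))*(48331 + 1/(25026 + 43954)))/(-44001) = ((-21234 + (14 + 10*(1/57)))*(48331 + 1/68980))*(-1/44001) = ((-21234 + (14 + 10/57))*(48331 + 1/68980))*(-1/44001) = ((-21234 + 808/57)*(3333872381/68980))*(-1/44001) = -1209530/57*3333872381/68980*(-1/44001) = -403241866099093/393186*(-1/44001) = 403241866099093/17300577186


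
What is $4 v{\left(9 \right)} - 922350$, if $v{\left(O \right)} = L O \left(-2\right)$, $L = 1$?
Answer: $-922422$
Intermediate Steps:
$v{\left(O \right)} = - 2 O$ ($v{\left(O \right)} = 1 O \left(-2\right) = O \left(-2\right) = - 2 O$)
$4 v{\left(9 \right)} - 922350 = 4 \left(\left(-2\right) 9\right) - 922350 = 4 \left(-18\right) - 922350 = -72 - 922350 = -922422$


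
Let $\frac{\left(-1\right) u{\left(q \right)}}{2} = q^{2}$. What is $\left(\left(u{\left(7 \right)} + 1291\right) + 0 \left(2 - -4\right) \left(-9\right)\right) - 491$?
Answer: $702$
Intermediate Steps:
$u{\left(q \right)} = - 2 q^{2}$
$\left(\left(u{\left(7 \right)} + 1291\right) + 0 \left(2 - -4\right) \left(-9\right)\right) - 491 = \left(\left(- 2 \cdot 7^{2} + 1291\right) + 0 \left(2 - -4\right) \left(-9\right)\right) - 491 = \left(\left(\left(-2\right) 49 + 1291\right) + 0 \left(2 + 4\right) \left(-9\right)\right) - 491 = \left(\left(-98 + 1291\right) + 0 \cdot 6 \left(-9\right)\right) - 491 = \left(1193 + 0 \left(-9\right)\right) - 491 = \left(1193 + 0\right) - 491 = 1193 - 491 = 702$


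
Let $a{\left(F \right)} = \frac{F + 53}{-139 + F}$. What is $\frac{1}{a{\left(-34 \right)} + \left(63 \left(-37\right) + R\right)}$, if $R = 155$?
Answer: $- \frac{173}{376467} \approx -0.00045954$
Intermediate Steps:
$a{\left(F \right)} = \frac{53 + F}{-139 + F}$
$\frac{1}{a{\left(-34 \right)} + \left(63 \left(-37\right) + R\right)} = \frac{1}{\frac{53 - 34}{-139 - 34} + \left(63 \left(-37\right) + 155\right)} = \frac{1}{\frac{1}{-173} \cdot 19 + \left(-2331 + 155\right)} = \frac{1}{\left(- \frac{1}{173}\right) 19 - 2176} = \frac{1}{- \frac{19}{173} - 2176} = \frac{1}{- \frac{376467}{173}} = - \frac{173}{376467}$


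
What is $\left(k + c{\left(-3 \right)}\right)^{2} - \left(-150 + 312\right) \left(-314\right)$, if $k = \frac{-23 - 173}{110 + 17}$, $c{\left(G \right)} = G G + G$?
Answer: $\frac{820770328}{16129} \approx 50888.0$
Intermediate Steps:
$c{\left(G \right)} = G + G^{2}$ ($c{\left(G \right)} = G^{2} + G = G + G^{2}$)
$k = - \frac{196}{127} \approx -1.5433$
$\left(k + c{\left(-3 \right)}\right)^{2} - \left(-150 + 312\right) \left(-314\right) = \left(- \frac{196}{127} - 3 \left(1 - 3\right)\right)^{2} - \left(-150 + 312\right) \left(-314\right) = \left(- \frac{196}{127} - -6\right)^{2} - 162 \left(-314\right) = \left(- \frac{196}{127} + 6\right)^{2} - -50868 = \left(\frac{566}{127}\right)^{2} + 50868 = \frac{320356}{16129} + 50868 = \frac{820770328}{16129}$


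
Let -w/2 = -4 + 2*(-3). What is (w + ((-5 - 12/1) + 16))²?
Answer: 361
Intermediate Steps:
w = 20 (w = -2*(-4 + 2*(-3)) = -2*(-4 - 6) = -2*(-10) = 20)
(w + ((-5 - 12/1) + 16))² = (20 + ((-5 - 12/1) + 16))² = (20 + ((-5 - 12*1) + 16))² = (20 + ((-5 - 12) + 16))² = (20 + (-17 + 16))² = (20 - 1)² = 19² = 361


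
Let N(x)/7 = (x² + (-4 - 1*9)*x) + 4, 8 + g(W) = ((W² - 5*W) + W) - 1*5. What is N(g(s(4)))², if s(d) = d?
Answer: 5731236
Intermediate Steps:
g(W) = -13 + W² - 4*W (g(W) = -8 + (((W² - 5*W) + W) - 1*5) = -8 + ((W² - 4*W) - 5) = -8 + (-5 + W² - 4*W) = -13 + W² - 4*W)
N(x) = 28 - 91*x + 7*x² (N(x) = 7*((x² + (-4 - 1*9)*x) + 4) = 7*((x² + (-4 - 9)*x) + 4) = 7*((x² - 13*x) + 4) = 7*(4 + x² - 13*x) = 28 - 91*x + 7*x²)
N(g(s(4)))² = (28 - 91*(-13 + 4² - 4*4) + 7*(-13 + 4² - 4*4)²)² = (28 - 91*(-13 + 16 - 16) + 7*(-13 + 16 - 16)²)² = (28 - 91*(-13) + 7*(-13)²)² = (28 + 1183 + 7*169)² = (28 + 1183 + 1183)² = 2394² = 5731236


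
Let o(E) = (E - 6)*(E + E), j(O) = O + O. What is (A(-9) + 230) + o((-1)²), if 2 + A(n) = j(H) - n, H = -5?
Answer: 217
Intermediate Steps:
j(O) = 2*O
o(E) = 2*E*(-6 + E) (o(E) = (-6 + E)*(2*E) = 2*E*(-6 + E))
A(n) = -12 - n (A(n) = -2 + (2*(-5) - n) = -2 + (-10 - n) = -12 - n)
(A(-9) + 230) + o((-1)²) = ((-12 - 1*(-9)) + 230) + 2*(-1)²*(-6 + (-1)²) = ((-12 + 9) + 230) + 2*1*(-6 + 1) = (-3 + 230) + 2*1*(-5) = 227 - 10 = 217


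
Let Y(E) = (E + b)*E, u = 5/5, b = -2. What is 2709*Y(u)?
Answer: -2709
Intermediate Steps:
u = 1 (u = 5*(⅕) = 1)
Y(E) = E*(-2 + E) (Y(E) = (E - 2)*E = (-2 + E)*E = E*(-2 + E))
2709*Y(u) = 2709*(1*(-2 + 1)) = 2709*(1*(-1)) = 2709*(-1) = -2709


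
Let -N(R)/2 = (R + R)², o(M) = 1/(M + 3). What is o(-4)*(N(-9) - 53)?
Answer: 701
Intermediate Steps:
o(M) = 1/(3 + M)
N(R) = -8*R² (N(R) = -2*(R + R)² = -2*4*R² = -8*R²)
o(-4)*(N(-9) - 53) = (-8*(-9)² - 53)/(3 - 4) = (-8*81 - 53)/(-1) = -(-648 - 53) = -1*(-701) = 701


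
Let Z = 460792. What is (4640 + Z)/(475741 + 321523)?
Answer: 58179/99658 ≈ 0.58379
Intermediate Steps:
(4640 + Z)/(475741 + 321523) = (4640 + 460792)/(475741 + 321523) = 465432/797264 = 465432*(1/797264) = 58179/99658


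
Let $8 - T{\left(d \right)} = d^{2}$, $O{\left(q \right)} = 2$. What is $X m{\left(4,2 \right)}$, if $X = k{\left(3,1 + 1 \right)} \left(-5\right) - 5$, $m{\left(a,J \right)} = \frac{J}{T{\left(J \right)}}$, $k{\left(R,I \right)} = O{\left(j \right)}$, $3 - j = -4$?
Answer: $- \frac{15}{2} \approx -7.5$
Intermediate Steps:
$j = 7$ ($j = 3 - -4 = 3 + 4 = 7$)
$k{\left(R,I \right)} = 2$
$T{\left(d \right)} = 8 - d^{2}$
$m{\left(a,J \right)} = \frac{J}{8 - J^{2}}$
$X = -15$ ($X = 2 \left(-5\right) - 5 = -10 - 5 = -15$)
$X m{\left(4,2 \right)} = - 15 \left(\left(-1\right) 2 \frac{1}{-8 + 2^{2}}\right) = - 15 \left(\left(-1\right) 2 \frac{1}{-8 + 4}\right) = - 15 \left(\left(-1\right) 2 \frac{1}{-4}\right) = - 15 \left(\left(-1\right) 2 \left(- \frac{1}{4}\right)\right) = \left(-15\right) \frac{1}{2} = - \frac{15}{2}$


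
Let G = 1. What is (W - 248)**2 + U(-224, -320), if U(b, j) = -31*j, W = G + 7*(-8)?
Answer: 101729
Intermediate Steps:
W = -55 (W = 1 + 7*(-8) = 1 - 56 = -55)
(W - 248)**2 + U(-224, -320) = (-55 - 248)**2 - 31*(-320) = (-303)**2 + 9920 = 91809 + 9920 = 101729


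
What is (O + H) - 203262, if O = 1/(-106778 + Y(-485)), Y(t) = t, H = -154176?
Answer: -38339872195/107263 ≈ -3.5744e+5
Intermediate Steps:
O = -1/107263 (O = 1/(-106778 - 485) = 1/(-107263) = -1/107263 ≈ -9.3229e-6)
(O + H) - 203262 = (-1/107263 - 154176) - 203262 = -16537380289/107263 - 203262 = -38339872195/107263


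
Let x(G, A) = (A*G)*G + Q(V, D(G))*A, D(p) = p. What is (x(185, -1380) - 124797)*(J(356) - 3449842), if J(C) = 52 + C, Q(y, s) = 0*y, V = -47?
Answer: 163348971551898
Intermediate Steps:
Q(y, s) = 0
x(G, A) = A*G**2 (x(G, A) = (A*G)*G + 0*A = A*G**2 + 0 = A*G**2)
(x(185, -1380) - 124797)*(J(356) - 3449842) = (-1380*185**2 - 124797)*((52 + 356) - 3449842) = (-1380*34225 - 124797)*(408 - 3449842) = (-47230500 - 124797)*(-3449434) = -47355297*(-3449434) = 163348971551898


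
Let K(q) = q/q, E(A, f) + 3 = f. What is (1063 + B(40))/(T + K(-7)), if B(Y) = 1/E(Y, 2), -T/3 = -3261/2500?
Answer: 2655000/12283 ≈ 216.15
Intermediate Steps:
E(A, f) = -3 + f
K(q) = 1
T = 9783/2500 (T = -(-9783)/2500 = -3*(-3261/2500) = 9783/2500 ≈ 3.9132)
B(Y) = -1 (B(Y) = 1/(-3 + 2) = 1/(-1) = -1)
(1063 + B(40))/(T + K(-7)) = (1063 - 1)/(9783/2500 + 1) = 1062/(12283/2500) = 1062*(2500/12283) = 2655000/12283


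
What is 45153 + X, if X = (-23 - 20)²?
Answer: 47002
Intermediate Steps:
X = 1849 (X = (-43)² = 1849)
45153 + X = 45153 + 1849 = 47002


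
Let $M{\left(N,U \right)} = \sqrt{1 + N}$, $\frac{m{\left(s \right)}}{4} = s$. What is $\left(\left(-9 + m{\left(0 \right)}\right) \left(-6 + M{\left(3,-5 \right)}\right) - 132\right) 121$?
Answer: $-11616$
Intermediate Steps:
$m{\left(s \right)} = 4 s$
$\left(\left(-9 + m{\left(0 \right)}\right) \left(-6 + M{\left(3,-5 \right)}\right) - 132\right) 121 = \left(\left(-9 + 4 \cdot 0\right) \left(-6 + \sqrt{1 + 3}\right) - 132\right) 121 = \left(\left(-9 + 0\right) \left(-6 + \sqrt{4}\right) - 132\right) 121 = \left(- 9 \left(-6 + 2\right) - 132\right) 121 = \left(\left(-9\right) \left(-4\right) - 132\right) 121 = \left(36 - 132\right) 121 = \left(-96\right) 121 = -11616$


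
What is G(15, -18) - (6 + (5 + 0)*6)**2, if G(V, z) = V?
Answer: -1281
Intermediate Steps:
G(15, -18) - (6 + (5 + 0)*6)**2 = 15 - (6 + (5 + 0)*6)**2 = 15 - (6 + 5*6)**2 = 15 - (6 + 30)**2 = 15 - 1*36**2 = 15 - 1*1296 = 15 - 1296 = -1281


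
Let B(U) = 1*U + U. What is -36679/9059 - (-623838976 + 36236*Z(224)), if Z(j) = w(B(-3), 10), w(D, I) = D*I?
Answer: 5671052962345/9059 ≈ 6.2601e+8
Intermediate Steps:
B(U) = 2*U (B(U) = U + U = 2*U)
Z(j) = -60 (Z(j) = (2*(-3))*10 = -6*10 = -60)
-36679/9059 - (-623838976 + 36236*Z(224)) = -36679/9059 - 36236/(1/(-17216 - 60)) = -36679*1/9059 - 36236/(1/(-17276)) = -36679/9059 - 36236/(-1/17276) = -36679/9059 - 36236*(-17276) = -36679/9059 + 626013136 = 5671052962345/9059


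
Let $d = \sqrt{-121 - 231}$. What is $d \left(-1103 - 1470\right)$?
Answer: $- 10292 i \sqrt{22} \approx - 48274.0 i$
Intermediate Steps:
$d = 4 i \sqrt{22}$ ($d = \sqrt{-352} = 4 i \sqrt{22} \approx 18.762 i$)
$d \left(-1103 - 1470\right) = 4 i \sqrt{22} \left(-1103 - 1470\right) = 4 i \sqrt{22} \left(-2573\right) = - 10292 i \sqrt{22}$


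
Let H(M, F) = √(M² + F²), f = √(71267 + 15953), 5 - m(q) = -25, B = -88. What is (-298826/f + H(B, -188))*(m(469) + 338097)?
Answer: 1352508*√2693 - 50520569451*√445/3115 ≈ -2.7194e+8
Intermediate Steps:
m(q) = 30 (m(q) = 5 - 1*(-25) = 5 + 25 = 30)
f = 14*√445 (f = √87220 = 14*√445 ≈ 295.33)
H(M, F) = √(F² + M²)
(-298826/f + H(B, -188))*(m(469) + 338097) = (-298826*√445/6230 + √((-188)² + (-88)²))*(30 + 338097) = (-149413*√445/3115 + √(35344 + 7744))*338127 = (-149413*√445/3115 + √43088)*338127 = (-149413*√445/3115 + 4*√2693)*338127 = (4*√2693 - 149413*√445/3115)*338127 = 1352508*√2693 - 50520569451*√445/3115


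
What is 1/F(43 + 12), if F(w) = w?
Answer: 1/55 ≈ 0.018182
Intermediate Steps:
1/F(43 + 12) = 1/(43 + 12) = 1/55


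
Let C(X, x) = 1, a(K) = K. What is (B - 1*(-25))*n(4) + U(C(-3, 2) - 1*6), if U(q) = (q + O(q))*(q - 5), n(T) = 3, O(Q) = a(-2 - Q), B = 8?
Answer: 119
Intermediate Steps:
O(Q) = -2 - Q
U(q) = 10 - 2*q (U(q) = (q + (-2 - q))*(q - 5) = -2*(-5 + q) = 10 - 2*q)
(B - 1*(-25))*n(4) + U(C(-3, 2) - 1*6) = (8 - 1*(-25))*3 + (10 - 2*(1 - 1*6)) = (8 + 25)*3 + (10 - 2*(1 - 6)) = 33*3 + (10 - 2*(-5)) = 99 + (10 + 10) = 99 + 20 = 119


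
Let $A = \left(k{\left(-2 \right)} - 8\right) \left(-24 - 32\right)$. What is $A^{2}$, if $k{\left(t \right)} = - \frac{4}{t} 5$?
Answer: $12544$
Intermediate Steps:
$k{\left(t \right)} = - \frac{20}{t}$
$A = -112$ ($A = \left(- \frac{20}{-2} - 8\right) \left(-24 - 32\right) = \left(\left(-20\right) \left(- \frac{1}{2}\right) - 8\right) \left(-56\right) = \left(10 - 8\right) \left(-56\right) = 2 \left(-56\right) = -112$)
$A^{2} = \left(-112\right)^{2} = 12544$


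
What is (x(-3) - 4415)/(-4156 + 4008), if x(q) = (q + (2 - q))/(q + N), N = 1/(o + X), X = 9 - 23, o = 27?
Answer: 41949/1406 ≈ 29.836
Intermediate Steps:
X = -14
N = 1/13 (N = 1/(27 - 14) = 1/13 ≈ 0.076923)
x(q) = 2/(1/13 + q) (x(q) = (q + (2 - q))/(q + 1/13) = 2/(1/13 + q))
(x(-3) - 4415)/(-4156 + 4008) = (26/(1 + 13*(-3)) - 4415)/(-4156 + 4008) = (26/(1 - 39) - 4415)/(-148) = (26/(-38) - 4415)*(-1/148) = (26*(-1/38) - 4415)*(-1/148) = (-13/19 - 4415)*(-1/148) = -83898/19*(-1/148) = 41949/1406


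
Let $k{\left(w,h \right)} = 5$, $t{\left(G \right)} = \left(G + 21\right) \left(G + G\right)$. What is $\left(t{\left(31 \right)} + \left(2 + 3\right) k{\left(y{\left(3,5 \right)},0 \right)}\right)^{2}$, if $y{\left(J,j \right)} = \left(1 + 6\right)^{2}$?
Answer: $10556001$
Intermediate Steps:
$y{\left(J,j \right)} = 49$ ($y{\left(J,j \right)} = 7^{2} = 49$)
$t{\left(G \right)} = 2 G \left(21 + G\right)$ ($t{\left(G \right)} = \left(21 + G\right) 2 G = 2 G \left(21 + G\right)$)
$\left(t{\left(31 \right)} + \left(2 + 3\right) k{\left(y{\left(3,5 \right)},0 \right)}\right)^{2} = \left(2 \cdot 31 \left(21 + 31\right) + \left(2 + 3\right) 5\right)^{2} = \left(2 \cdot 31 \cdot 52 + 5 \cdot 5\right)^{2} = \left(3224 + 25\right)^{2} = 3249^{2} = 10556001$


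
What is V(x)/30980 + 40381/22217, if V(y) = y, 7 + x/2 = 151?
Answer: 314350469/172070665 ≈ 1.8269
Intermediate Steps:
x = 288 (x = -14 + 2*151 = -14 + 302 = 288)
V(x)/30980 + 40381/22217 = 288/30980 + 40381/22217 = 288*(1/30980) + 40381*(1/22217) = 72/7745 + 40381/22217 = 314350469/172070665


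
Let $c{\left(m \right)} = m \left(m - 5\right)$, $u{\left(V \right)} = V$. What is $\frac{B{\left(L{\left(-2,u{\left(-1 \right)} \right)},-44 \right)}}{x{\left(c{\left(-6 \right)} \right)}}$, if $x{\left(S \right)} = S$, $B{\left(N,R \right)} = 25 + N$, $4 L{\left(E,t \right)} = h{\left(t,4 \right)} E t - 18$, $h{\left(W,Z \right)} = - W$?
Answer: $\frac{7}{22} \approx 0.31818$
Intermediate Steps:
$L{\left(E,t \right)} = - \frac{9}{2} - \frac{E t^{2}}{4}$ ($L{\left(E,t \right)} = \frac{- t E t - 18}{4} = \frac{- E t t - 18}{4} = \frac{- E t^{2} - 18}{4} = \frac{-18 - E t^{2}}{4} = - \frac{9}{2} - \frac{E t^{2}}{4}$)
$c{\left(m \right)} = m \left(-5 + m\right)$
$\frac{B{\left(L{\left(-2,u{\left(-1 \right)} \right)},-44 \right)}}{x{\left(c{\left(-6 \right)} \right)}} = \frac{25 - \left(\frac{9}{2} - \frac{\left(-1\right)^{2}}{2}\right)}{\left(-6\right) \left(-5 - 6\right)} = \frac{25 - \left(\frac{9}{2} - \frac{1}{2}\right)}{\left(-6\right) \left(-11\right)} = \frac{25 + \left(- \frac{9}{2} + \frac{1}{2}\right)}{66} = \left(25 - 4\right) \frac{1}{66} = 21 \cdot \frac{1}{66} = \frac{7}{22}$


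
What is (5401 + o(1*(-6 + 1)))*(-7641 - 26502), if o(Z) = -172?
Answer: -178533747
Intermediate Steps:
(5401 + o(1*(-6 + 1)))*(-7641 - 26502) = (5401 - 172)*(-7641 - 26502) = 5229*(-34143) = -178533747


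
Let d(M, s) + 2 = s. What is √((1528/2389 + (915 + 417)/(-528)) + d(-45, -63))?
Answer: I*√184754167873/52558 ≈ 8.1782*I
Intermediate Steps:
d(M, s) = -2 + s
√((1528/2389 + (915 + 417)/(-528)) + d(-45, -63)) = √((1528/2389 + (915 + 417)/(-528)) + (-2 - 63)) = √((1528*(1/2389) + 1332*(-1/528)) - 65) = √((1528/2389 - 111/44) - 65) = √(-197947/105116 - 65) = √(-7030487/105116) = I*√184754167873/52558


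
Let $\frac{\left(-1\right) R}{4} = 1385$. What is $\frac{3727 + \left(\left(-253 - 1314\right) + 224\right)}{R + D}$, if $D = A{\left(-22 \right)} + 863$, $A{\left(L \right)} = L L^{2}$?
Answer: $- \frac{2384}{15325} \approx -0.15556$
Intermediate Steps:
$R = -5540$ ($R = \left(-4\right) 1385 = -5540$)
$A{\left(L \right)} = L^{3}$
$D = -9785$ ($D = \left(-22\right)^{3} + 863 = -10648 + 863 = -9785$)
$\frac{3727 + \left(\left(-253 - 1314\right) + 224\right)}{R + D} = \frac{3727 + \left(\left(-253 - 1314\right) + 224\right)}{-5540 - 9785} = \frac{3727 + \left(-1567 + 224\right)}{-15325} = \left(3727 - 1343\right) \left(- \frac{1}{15325}\right) = 2384 \left(- \frac{1}{15325}\right) = - \frac{2384}{15325}$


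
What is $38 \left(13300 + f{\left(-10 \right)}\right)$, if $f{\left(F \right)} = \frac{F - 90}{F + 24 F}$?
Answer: $\frac{2527076}{5} \approx 5.0542 \cdot 10^{5}$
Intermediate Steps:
$f{\left(F \right)} = \frac{-90 + F}{25 F}$
$38 \left(13300 + f{\left(-10 \right)}\right) = 38 \left(13300 + \frac{-90 - 10}{25 \left(-10\right)}\right) = 38 \left(13300 + \frac{1}{25} \left(- \frac{1}{10}\right) \left(-100\right)\right) = 38 \left(13300 + \frac{2}{5}\right) = 38 \cdot \frac{66502}{5} = \frac{2527076}{5}$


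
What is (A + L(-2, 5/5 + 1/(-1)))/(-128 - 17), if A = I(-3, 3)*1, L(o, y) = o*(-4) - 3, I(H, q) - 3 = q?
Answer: -11/145 ≈ -0.075862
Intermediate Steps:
I(H, q) = 3 + q
L(o, y) = -3 - 4*o (L(o, y) = -4*o - 3 = -3 - 4*o)
A = 6 (A = (3 + 3)*1 = 6*1 = 6)
(A + L(-2, 5/5 + 1/(-1)))/(-128 - 17) = (6 + (-3 - 4*(-2)))/(-128 - 17) = (6 + (-3 + 8))/(-145) = (6 + 5)*(-1/145) = 11*(-1/145) = -11/145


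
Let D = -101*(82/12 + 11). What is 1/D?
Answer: -6/10807 ≈ -0.00055520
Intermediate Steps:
D = -10807/6 (D = -101*(82*(1/12) + 11) = -101*(41/6 + 11) = -101*107/6 = -10807/6 ≈ -1801.2)
1/D = 1/(-10807/6) = -6/10807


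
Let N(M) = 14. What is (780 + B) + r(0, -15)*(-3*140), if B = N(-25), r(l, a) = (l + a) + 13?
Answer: 1634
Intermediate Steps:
r(l, a) = 13 + a + l (r(l, a) = (a + l) + 13 = 13 + a + l)
B = 14
(780 + B) + r(0, -15)*(-3*140) = (780 + 14) + (13 - 15 + 0)*(-3*140) = 794 - 2*(-420) = 794 + 840 = 1634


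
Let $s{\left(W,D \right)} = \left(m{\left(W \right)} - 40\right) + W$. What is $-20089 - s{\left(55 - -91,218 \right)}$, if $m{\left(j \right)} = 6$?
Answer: $-20201$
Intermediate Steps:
$s{\left(W,D \right)} = -34 + W$ ($s{\left(W,D \right)} = \left(6 - 40\right) + W = -34 + W$)
$-20089 - s{\left(55 - -91,218 \right)} = -20089 - \left(-34 + \left(55 - -91\right)\right) = -20089 - \left(-34 + \left(55 + 91\right)\right) = -20089 - \left(-34 + 146\right) = -20089 - 112 = -20201$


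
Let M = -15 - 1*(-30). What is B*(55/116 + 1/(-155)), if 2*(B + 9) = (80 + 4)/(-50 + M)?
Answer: -428859/89900 ≈ -4.7704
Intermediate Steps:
M = 15 (M = -15 + 30 = 15)
B = -51/5 (B = -9 + ((80 + 4)/(-50 + 15))/2 = -9 + (84/(-35))/2 = -9 + (84*(-1/35))/2 = -9 + (½)*(-12/5) = -9 - 6/5 = -51/5 ≈ -10.200)
B*(55/116 + 1/(-155)) = -51*(55/116 + 1/(-155))/5 = -51*(55*(1/116) - 1/155)/5 = -51*(55/116 - 1/155)/5 = -51/5*8409/17980 = -428859/89900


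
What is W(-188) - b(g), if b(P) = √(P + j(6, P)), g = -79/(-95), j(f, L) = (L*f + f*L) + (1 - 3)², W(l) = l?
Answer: -188 - √133665/95 ≈ -191.85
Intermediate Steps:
j(f, L) = 4 + 2*L*f (j(f, L) = (L*f + L*f) + (-2)² = 2*L*f + 4 = 4 + 2*L*f)
g = 79/95 (g = -79*(-1/95) = 79/95 ≈ 0.83158)
b(P) = √(4 + 13*P) (b(P) = √(P + (4 + 2*P*6)) = √(P + (4 + 12*P)) = √(4 + 13*P))
W(-188) - b(g) = -188 - √(4 + 13*(79/95)) = -188 - √(4 + 1027/95) = -188 - √(1407/95) = -188 - √133665/95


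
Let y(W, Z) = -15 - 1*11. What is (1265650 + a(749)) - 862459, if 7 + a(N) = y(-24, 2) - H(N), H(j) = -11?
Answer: 403169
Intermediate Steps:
y(W, Z) = -26 (y(W, Z) = -15 - 11 = -26)
a(N) = -22 (a(N) = -7 + (-26 - 1*(-11)) = -7 + (-26 + 11) = -7 - 15 = -22)
(1265650 + a(749)) - 862459 = (1265650 - 22) - 862459 = 1265628 - 862459 = 403169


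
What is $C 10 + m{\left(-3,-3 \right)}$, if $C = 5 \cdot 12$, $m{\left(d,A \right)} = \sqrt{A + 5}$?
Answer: $600 + \sqrt{2} \approx 601.41$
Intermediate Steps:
$m{\left(d,A \right)} = \sqrt{5 + A}$
$C = 60$
$C 10 + m{\left(-3,-3 \right)} = 60 \cdot 10 + \sqrt{5 - 3} = 600 + \sqrt{2}$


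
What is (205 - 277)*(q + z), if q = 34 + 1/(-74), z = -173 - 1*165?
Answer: 809892/37 ≈ 21889.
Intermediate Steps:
z = -338 (z = -173 - 165 = -338)
q = 2515/74 (q = 34 - 1/74 = 2515/74 ≈ 33.987)
(205 - 277)*(q + z) = (205 - 277)*(2515/74 - 338) = -72*(-22497/74) = 809892/37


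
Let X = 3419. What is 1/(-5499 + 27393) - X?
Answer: -74855585/21894 ≈ -3419.0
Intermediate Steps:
1/(-5499 + 27393) - X = 1/(-5499 + 27393) - 1*3419 = 1/21894 - 3419 = -74855585/21894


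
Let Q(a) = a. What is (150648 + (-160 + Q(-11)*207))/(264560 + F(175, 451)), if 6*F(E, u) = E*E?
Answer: 889266/1617985 ≈ 0.54961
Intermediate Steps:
F(E, u) = E²/6 (F(E, u) = (E*E)/6 = E²/6)
(150648 + (-160 + Q(-11)*207))/(264560 + F(175, 451)) = (150648 + (-160 - 11*207))/(264560 + (⅙)*175²) = (150648 + (-160 - 2277))/(264560 + (⅙)*30625) = (150648 - 2437)/(264560 + 30625/6) = 148211/(1617985/6) = 148211*(6/1617985) = 889266/1617985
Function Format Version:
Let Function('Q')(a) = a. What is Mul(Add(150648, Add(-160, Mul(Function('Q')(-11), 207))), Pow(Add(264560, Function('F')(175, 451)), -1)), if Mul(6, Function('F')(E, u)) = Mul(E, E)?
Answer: Rational(889266, 1617985) ≈ 0.54961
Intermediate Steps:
Function('F')(E, u) = Mul(Rational(1, 6), Pow(E, 2)) (Function('F')(E, u) = Mul(Rational(1, 6), Mul(E, E)) = Mul(Rational(1, 6), Pow(E, 2)))
Mul(Add(150648, Add(-160, Mul(Function('Q')(-11), 207))), Pow(Add(264560, Function('F')(175, 451)), -1)) = Mul(Add(150648, Add(-160, Mul(-11, 207))), Pow(Add(264560, Mul(Rational(1, 6), Pow(175, 2))), -1)) = Mul(Add(150648, Add(-160, -2277)), Pow(Add(264560, Mul(Rational(1, 6), 30625)), -1)) = Mul(Add(150648, -2437), Pow(Add(264560, Rational(30625, 6)), -1)) = Mul(148211, Pow(Rational(1617985, 6), -1)) = Mul(148211, Rational(6, 1617985)) = Rational(889266, 1617985)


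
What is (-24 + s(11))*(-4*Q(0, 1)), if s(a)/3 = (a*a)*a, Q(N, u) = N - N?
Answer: 0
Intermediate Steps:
Q(N, u) = 0
s(a) = 3*a**3 (s(a) = 3*((a*a)*a) = 3*(a**2*a) = 3*a**3)
(-24 + s(11))*(-4*Q(0, 1)) = (-24 + 3*11**3)*(-4*0) = (-24 + 3*1331)*0 = (-24 + 3993)*0 = 3969*0 = 0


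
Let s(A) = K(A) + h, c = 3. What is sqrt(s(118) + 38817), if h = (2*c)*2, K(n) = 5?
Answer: sqrt(38834) ≈ 197.06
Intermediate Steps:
h = 12 (h = (2*3)*2 = 6*2 = 12)
s(A) = 17 (s(A) = 5 + 12 = 17)
sqrt(s(118) + 38817) = sqrt(17 + 38817) = sqrt(38834)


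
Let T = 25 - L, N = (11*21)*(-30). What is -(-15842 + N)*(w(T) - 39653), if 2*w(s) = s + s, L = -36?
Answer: -901589024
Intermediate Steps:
N = -6930 (N = 231*(-30) = -6930)
T = 61 (T = 25 - 1*(-36) = 25 + 36 = 61)
w(s) = s (w(s) = (s + s)/2 = (2*s)/2 = s)
-(-15842 + N)*(w(T) - 39653) = -(-15842 - 6930)*(61 - 39653) = -(-22772)*(-39592) = -1*901589024 = -901589024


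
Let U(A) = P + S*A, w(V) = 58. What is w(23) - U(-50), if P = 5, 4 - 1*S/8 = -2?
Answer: 2453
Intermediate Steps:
S = 48 (S = 32 - 8*(-2) = 32 + 16 = 48)
U(A) = 5 + 48*A
w(23) - U(-50) = 58 - (5 + 48*(-50)) = 58 - (5 - 2400) = 58 - 1*(-2395) = 58 + 2395 = 2453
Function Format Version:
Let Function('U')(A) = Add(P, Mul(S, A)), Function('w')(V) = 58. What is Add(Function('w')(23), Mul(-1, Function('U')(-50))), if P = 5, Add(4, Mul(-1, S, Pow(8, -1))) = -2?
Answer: 2453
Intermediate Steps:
S = 48 (S = Add(32, Mul(-8, -2)) = Add(32, 16) = 48)
Function('U')(A) = Add(5, Mul(48, A))
Add(Function('w')(23), Mul(-1, Function('U')(-50))) = Add(58, Mul(-1, Add(5, Mul(48, -50)))) = Add(58, Mul(-1, Add(5, -2400))) = Add(58, Mul(-1, -2395)) = Add(58, 2395) = 2453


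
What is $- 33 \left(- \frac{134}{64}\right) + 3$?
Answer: $\frac{2307}{32} \approx 72.094$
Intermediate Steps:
$- 33 \left(- \frac{134}{64}\right) + 3 = - 33 \left(\left(-134\right) \frac{1}{64}\right) + 3 = \left(-33\right) \left(- \frac{67}{32}\right) + 3 = \frac{2211}{32} + 3 = \frac{2307}{32}$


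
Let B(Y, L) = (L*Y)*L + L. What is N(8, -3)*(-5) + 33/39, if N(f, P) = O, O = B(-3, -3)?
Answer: 1961/13 ≈ 150.85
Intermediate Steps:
B(Y, L) = L + Y*L² (B(Y, L) = Y*L² + L = L + Y*L²)
O = -30 (O = -3*(1 - 3*(-3)) = -3*(1 + 9) = -3*10 = -30)
N(f, P) = -30
N(8, -3)*(-5) + 33/39 = -30*(-5) + 33/39 = 150 + 33*(1/39) = 150 + 11/13 = 1961/13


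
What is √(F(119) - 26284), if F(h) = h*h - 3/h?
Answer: 4*I*√10729635/119 ≈ 110.1*I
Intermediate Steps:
F(h) = h² - 3/h
√(F(119) - 26284) = √((-3 + 119³)/119 - 26284) = √((-3 + 1685159)/119 - 26284) = √((1/119)*1685156 - 26284) = √(1685156/119 - 26284) = √(-1442640/119) = 4*I*√10729635/119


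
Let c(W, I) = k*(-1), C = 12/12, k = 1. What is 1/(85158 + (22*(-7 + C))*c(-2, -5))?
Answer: 1/85290 ≈ 1.1725e-5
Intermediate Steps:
C = 1 (C = 12*(1/12) = 1)
c(W, I) = -1 (c(W, I) = 1*(-1) = -1)
1/(85158 + (22*(-7 + C))*c(-2, -5)) = 1/(85158 + (22*(-7 + 1))*(-1)) = 1/(85158 + (22*(-6))*(-1)) = 1/(85158 - 132*(-1)) = 1/(85158 + 132) = 1/85290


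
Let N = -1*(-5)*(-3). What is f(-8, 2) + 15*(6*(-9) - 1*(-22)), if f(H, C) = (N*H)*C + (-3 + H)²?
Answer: -119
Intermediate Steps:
N = -15 (N = 5*(-3) = -15)
f(H, C) = (-3 + H)² - 15*C*H (f(H, C) = (-15*H)*C + (-3 + H)² = -15*C*H + (-3 + H)² = (-3 + H)² - 15*C*H)
f(-8, 2) + 15*(6*(-9) - 1*(-22)) = ((-3 - 8)² - 15*2*(-8)) + 15*(6*(-9) - 1*(-22)) = ((-11)² + 240) + 15*(-54 + 22) = (121 + 240) + 15*(-32) = 361 - 480 = -119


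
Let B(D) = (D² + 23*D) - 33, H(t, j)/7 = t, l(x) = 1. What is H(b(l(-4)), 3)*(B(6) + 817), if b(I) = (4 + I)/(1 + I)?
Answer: 16765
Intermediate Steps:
b(I) = (4 + I)/(1 + I)
H(t, j) = 7*t
B(D) = -33 + D² + 23*D
H(b(l(-4)), 3)*(B(6) + 817) = (7*((4 + 1)/(1 + 1)))*((-33 + 6² + 23*6) + 817) = (7*(5/2))*((-33 + 36 + 138) + 817) = (7*((½)*5))*(141 + 817) = (7*(5/2))*958 = (35/2)*958 = 16765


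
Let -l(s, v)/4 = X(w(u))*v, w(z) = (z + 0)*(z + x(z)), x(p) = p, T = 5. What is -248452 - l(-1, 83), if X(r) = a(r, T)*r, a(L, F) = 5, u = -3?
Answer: -218572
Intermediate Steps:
w(z) = 2*z**2 (w(z) = (z + 0)*(z + z) = z*(2*z) = 2*z**2)
X(r) = 5*r
l(s, v) = -360*v (l(s, v) = -4*5*(2*(-3)**2)*v = -4*5*(2*9)*v = -4*5*18*v = -360*v)
-248452 - l(-1, 83) = -248452 - (-360)*83 = -248452 - 1*(-29880) = -248452 + 29880 = -218572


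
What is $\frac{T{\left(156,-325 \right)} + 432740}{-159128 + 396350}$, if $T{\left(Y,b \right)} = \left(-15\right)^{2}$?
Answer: $\frac{432965}{237222} \approx 1.8251$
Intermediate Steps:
$T{\left(Y,b \right)} = 225$
$\frac{T{\left(156,-325 \right)} + 432740}{-159128 + 396350} = \frac{225 + 432740}{-159128 + 396350} = \frac{432965}{237222}$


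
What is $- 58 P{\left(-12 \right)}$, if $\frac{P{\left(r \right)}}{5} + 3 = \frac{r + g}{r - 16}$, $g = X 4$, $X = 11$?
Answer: $\frac{8410}{7} \approx 1201.4$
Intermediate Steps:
$g = 44$ ($g = 11 \cdot 4 = 44$)
$P{\left(r \right)} = -15 + \frac{5 \left(44 + r\right)}{-16 + r}$ ($P{\left(r \right)} = -15 + 5 \frac{r + 44}{r - 16} = -15 + 5 \frac{44 + r}{-16 + r} = -15 + \frac{5 \left(44 + r\right)}{-16 + r}$)
$- 58 P{\left(-12 \right)} = - 58 \frac{10 \left(46 - -12\right)}{-16 - 12} = - 58 \frac{10 \left(46 + 12\right)}{-28} = - 58 \cdot 10 \left(- \frac{1}{28}\right) 58 = \left(-58\right) \left(- \frac{145}{7}\right) = \frac{8410}{7}$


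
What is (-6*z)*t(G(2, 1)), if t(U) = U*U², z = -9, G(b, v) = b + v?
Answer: 1458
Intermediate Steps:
t(U) = U³
(-6*z)*t(G(2, 1)) = (-6*(-9))*(2 + 1)³ = 54*3³ = 54*27 = 1458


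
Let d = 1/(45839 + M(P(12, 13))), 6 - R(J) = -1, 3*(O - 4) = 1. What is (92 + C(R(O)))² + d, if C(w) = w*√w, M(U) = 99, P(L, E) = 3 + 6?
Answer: 404575967/45938 + 1288*√7 ≈ 12215.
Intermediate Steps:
P(L, E) = 9
O = 13/3 (O = 4 + (⅓)*1 = 4 + ⅓ = 13/3 ≈ 4.3333)
R(J) = 7 (R(J) = 6 - 1*(-1) = 6 + 1 = 7)
d = 1/45938 (d = 1/(45839 + 99) = 1/45938 ≈ 2.1768e-5)
C(w) = w^(3/2)
(92 + C(R(O)))² + d = (92 + 7^(3/2))² + 1/45938 = (92 + 7*√7)² + 1/45938 = 1/45938 + (92 + 7*√7)²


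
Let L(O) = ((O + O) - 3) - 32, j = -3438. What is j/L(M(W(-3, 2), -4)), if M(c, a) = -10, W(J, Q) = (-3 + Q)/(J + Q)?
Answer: 3438/55 ≈ 62.509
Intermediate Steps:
W(J, Q) = (-3 + Q)/(J + Q)
L(O) = -35 + 2*O (L(O) = (2*O - 3) - 32 = (-3 + 2*O) - 32 = -35 + 2*O)
j/L(M(W(-3, 2), -4)) = -3438/(-35 + 2*(-10)) = -3438/(-35 - 20) = -3438/(-55) = -3438*(-1/55) = 3438/55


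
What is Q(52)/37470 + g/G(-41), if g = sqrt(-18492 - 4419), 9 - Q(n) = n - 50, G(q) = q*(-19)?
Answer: 7/37470 + I*sqrt(22911)/779 ≈ 0.00018682 + 0.19431*I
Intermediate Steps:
G(q) = -19*q
Q(n) = 59 - n (Q(n) = 9 - (n - 50) = 9 - (-50 + n) = 9 + (50 - n) = 59 - n)
g = I*sqrt(22911) (g = sqrt(-22911) = I*sqrt(22911) ≈ 151.36*I)
Q(52)/37470 + g/G(-41) = (59 - 1*52)/37470 + (I*sqrt(22911))/((-19*(-41))) = (59 - 52)*(1/37470) + (I*sqrt(22911))/779 = 7*(1/37470) + (I*sqrt(22911))*(1/779) = 7/37470 + I*sqrt(22911)/779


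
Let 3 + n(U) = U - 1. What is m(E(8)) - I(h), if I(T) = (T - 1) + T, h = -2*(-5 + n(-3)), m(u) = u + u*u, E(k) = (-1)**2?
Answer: -45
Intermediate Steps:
n(U) = -4 + U (n(U) = -3 + (U - 1) = -3 + (-1 + U) = -4 + U)
E(k) = 1
m(u) = u + u**2
h = 24 (h = -2*(-5 + (-4 - 3)) = -2*(-5 - 7) = -2*(-12) = 24)
I(T) = -1 + 2*T (I(T) = (-1 + T) + T = -1 + 2*T)
m(E(8)) - I(h) = 1*(1 + 1) - (-1 + 2*24) = 1*2 - (-1 + 48) = 2 - 1*47 = 2 - 47 = -45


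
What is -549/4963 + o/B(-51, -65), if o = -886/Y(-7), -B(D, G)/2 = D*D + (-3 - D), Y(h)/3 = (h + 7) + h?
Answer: -4676990/39440961 ≈ -0.11858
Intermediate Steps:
Y(h) = 21 + 6*h (Y(h) = 3*((h + 7) + h) = 3*((7 + h) + h) = 3*(7 + 2*h) = 21 + 6*h)
B(D, G) = 6 - 2*D² + 2*D (B(D, G) = -2*(D*D + (-3 - D)) = -2*(D² + (-3 - D)) = -2*(-3 + D² - D) = 6 - 2*D² + 2*D)
o = 886/21 (o = -886/(21 + 6*(-7)) = -886/(21 - 42) = -886/(-21) = -886*(-1/21) = 886/21 ≈ 42.190)
-549/4963 + o/B(-51, -65) = -549/4963 + 886/(21*(6 - 2*(-51)² + 2*(-51))) = -549*1/4963 + 886/(21*(6 - 2*2601 - 102)) = -549/4963 + 886/(21*(6 - 5202 - 102)) = -549/4963 + (886/21)/(-5298) = -549/4963 + (886/21)*(-1/5298) = -549/4963 - 443/55629 = -4676990/39440961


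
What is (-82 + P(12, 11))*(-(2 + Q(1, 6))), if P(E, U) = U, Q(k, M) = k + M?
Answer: 639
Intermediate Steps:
Q(k, M) = M + k
(-82 + P(12, 11))*(-(2 + Q(1, 6))) = (-82 + 11)*(-(2 + (6 + 1))) = -(-71)*(2 + 7) = -(-71)*9 = -71*(-9) = 639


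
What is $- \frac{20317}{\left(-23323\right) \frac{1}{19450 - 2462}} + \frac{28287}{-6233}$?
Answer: $\frac{2150630268967}{145372259} \approx 14794.0$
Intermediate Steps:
$- \frac{20317}{\left(-23323\right) \frac{1}{19450 - 2462}} + \frac{28287}{-6233} = - \frac{20317}{\left(-23323\right) \frac{1}{16988}} + 28287 \left(- \frac{1}{6233}\right) = - \frac{20317}{\left(-23323\right) \frac{1}{16988}} - \frac{28287}{6233} = - \frac{20317}{- \frac{23323}{16988}} - \frac{28287}{6233} = \left(-20317\right) \left(- \frac{16988}{23323}\right) - \frac{28287}{6233} = \frac{345145196}{23323} - \frac{28287}{6233} = \frac{2150630268967}{145372259}$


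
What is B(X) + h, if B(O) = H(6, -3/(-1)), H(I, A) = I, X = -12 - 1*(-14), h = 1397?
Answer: 1403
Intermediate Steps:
X = 2 (X = -12 + 14 = 2)
B(O) = 6
B(X) + h = 6 + 1397 = 1403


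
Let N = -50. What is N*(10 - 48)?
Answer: 1900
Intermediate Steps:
N*(10 - 48) = -50*(10 - 48) = -50*(-38) = 1900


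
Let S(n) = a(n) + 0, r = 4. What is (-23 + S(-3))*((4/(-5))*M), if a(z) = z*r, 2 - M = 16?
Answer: -392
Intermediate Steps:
M = -14 (M = 2 - 1*16 = 2 - 16 = -14)
a(z) = 4*z (a(z) = z*4 = 4*z)
S(n) = 4*n (S(n) = 4*n + 0 = 4*n)
(-23 + S(-3))*((4/(-5))*M) = (-23 + 4*(-3))*((4/(-5))*(-14)) = (-23 - 12)*((4*(-⅕))*(-14)) = -(-28)*(-14) = -35*56/5 = -392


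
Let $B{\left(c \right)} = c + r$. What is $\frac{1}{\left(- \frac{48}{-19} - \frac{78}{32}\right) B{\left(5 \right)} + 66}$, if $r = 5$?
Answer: $\frac{152}{10167} \approx 0.01495$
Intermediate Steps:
$B{\left(c \right)} = 5 + c$ ($B{\left(c \right)} = c + 5 = 5 + c$)
$\frac{1}{\left(- \frac{48}{-19} - \frac{78}{32}\right) B{\left(5 \right)} + 66} = \frac{1}{\left(- \frac{48}{-19} - \frac{78}{32}\right) \left(5 + 5\right) + 66} = \frac{1}{\left(\left(-48\right) \left(- \frac{1}{19}\right) - \frac{39}{16}\right) 10 + 66} = \frac{1}{\left(\frac{48}{19} - \frac{39}{16}\right) 10 + 66} = \frac{1}{\frac{27}{304} \cdot 10 + 66} = \frac{1}{\frac{135}{152} + 66} = \frac{1}{\frac{10167}{152}} = \frac{152}{10167}$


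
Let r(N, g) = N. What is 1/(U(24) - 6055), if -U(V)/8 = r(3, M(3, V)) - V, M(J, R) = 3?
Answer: -1/5887 ≈ -0.00016987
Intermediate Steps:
U(V) = -24 + 8*V (U(V) = -8*(3 - V) = -24 + 8*V)
1/(U(24) - 6055) = 1/((-24 + 8*24) - 6055) = 1/((-24 + 192) - 6055) = 1/(168 - 6055) = 1/(-5887) = -1/5887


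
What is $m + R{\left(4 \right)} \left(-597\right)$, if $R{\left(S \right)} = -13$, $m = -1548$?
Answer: $6213$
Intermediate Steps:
$m + R{\left(4 \right)} \left(-597\right) = -1548 - -7761 = -1548 + 7761 = 6213$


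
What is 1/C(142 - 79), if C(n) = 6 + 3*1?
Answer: 1/9 ≈ 0.11111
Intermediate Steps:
C(n) = 9 (C(n) = 6 + 3 = 9)
1/C(142 - 79) = 1/9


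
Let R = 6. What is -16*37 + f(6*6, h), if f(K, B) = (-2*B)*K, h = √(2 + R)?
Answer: -592 - 144*√2 ≈ -795.65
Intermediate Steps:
h = 2*√2 (h = √(2 + 6) = √8 = 2*√2 ≈ 2.8284)
f(K, B) = -2*B*K
-16*37 + f(6*6, h) = -16*37 - 2*2*√2*6*6 = -592 - 2*2*√2*36 = -592 - 144*√2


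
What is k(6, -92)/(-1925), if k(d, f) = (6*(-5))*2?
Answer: 12/385 ≈ 0.031169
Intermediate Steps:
k(d, f) = -60 (k(d, f) = -30*2 = -60)
k(6, -92)/(-1925) = -60/(-1925) = -60*(-1/1925) = 12/385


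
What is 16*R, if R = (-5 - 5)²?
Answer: 1600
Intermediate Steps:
R = 100 (R = (-10)² = 100)
16*R = 16*100 = 1600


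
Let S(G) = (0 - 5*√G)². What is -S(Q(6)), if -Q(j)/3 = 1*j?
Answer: 450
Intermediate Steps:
Q(j) = -3*j
S(G) = 25*G (S(G) = (-5*√G)² = 25*G)
-S(Q(6)) = -25*(-3*6) = -25*(-18) = -1*(-450) = 450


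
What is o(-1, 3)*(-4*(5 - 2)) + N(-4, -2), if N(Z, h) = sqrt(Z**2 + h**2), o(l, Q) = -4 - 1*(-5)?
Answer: -12 + 2*sqrt(5) ≈ -7.5279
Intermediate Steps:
o(l, Q) = 1 (o(l, Q) = -4 + 5 = 1)
o(-1, 3)*(-4*(5 - 2)) + N(-4, -2) = 1*(-4*(5 - 2)) + sqrt((-4)**2 + (-2)**2) = 1*(-4*3) + sqrt(16 + 4) = 1*(-12) + sqrt(20) = -12 + 2*sqrt(5)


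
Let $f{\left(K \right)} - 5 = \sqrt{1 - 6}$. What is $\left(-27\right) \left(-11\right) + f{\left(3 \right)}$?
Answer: $302 + i \sqrt{5} \approx 302.0 + 2.2361 i$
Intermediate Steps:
$f{\left(K \right)} = 5 + i \sqrt{5}$ ($f{\left(K \right)} = 5 + \sqrt{1 - 6} = 5 + \sqrt{-5} = 5 + i \sqrt{5}$)
$\left(-27\right) \left(-11\right) + f{\left(3 \right)} = \left(-27\right) \left(-11\right) + \left(5 + i \sqrt{5}\right) = 297 + \left(5 + i \sqrt{5}\right) = 302 + i \sqrt{5}$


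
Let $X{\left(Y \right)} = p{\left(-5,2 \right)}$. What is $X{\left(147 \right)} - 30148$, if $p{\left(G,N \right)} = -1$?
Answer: $-30149$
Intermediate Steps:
$X{\left(Y \right)} = -1$
$X{\left(147 \right)} - 30148 = -1 - 30148 = -30149$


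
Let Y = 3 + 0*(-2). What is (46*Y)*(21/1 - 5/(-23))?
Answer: 2928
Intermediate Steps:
Y = 3 (Y = 3 + 0 = 3)
(46*Y)*(21/1 - 5/(-23)) = (46*3)*(21/1 - 5/(-23)) = 138*(21*1 - 5*(-1/23)) = 138*(21 + 5/23) = 138*(488/23) = 2928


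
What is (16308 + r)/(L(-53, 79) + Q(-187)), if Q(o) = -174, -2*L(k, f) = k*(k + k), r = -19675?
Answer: 3367/2983 ≈ 1.1287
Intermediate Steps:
L(k, f) = -k² (L(k, f) = -k*(k + k)/2 = -k*2*k/2 = -k²)
(16308 + r)/(L(-53, 79) + Q(-187)) = (16308 - 19675)/(-1*(-53)² - 174) = -3367/(-1*2809 - 174) = -3367/(-2809 - 174) = -3367/(-2983) = -3367*(-1/2983) = 3367/2983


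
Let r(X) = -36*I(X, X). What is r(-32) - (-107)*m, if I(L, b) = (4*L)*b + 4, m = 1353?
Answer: -2829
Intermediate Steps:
I(L, b) = 4 + 4*L*b (I(L, b) = 4*L*b + 4 = 4 + 4*L*b)
r(X) = -144 - 144*X² (r(X) = -36*(4 + 4*X*X) = -36*(4 + 4*X²) = -144 - 144*X²)
r(-32) - (-107)*m = (-144 - 144*(-32)²) - (-107)*1353 = (-144 - 144*1024) - 1*(-144771) = (-144 - 147456) + 144771 = -147600 + 144771 = -2829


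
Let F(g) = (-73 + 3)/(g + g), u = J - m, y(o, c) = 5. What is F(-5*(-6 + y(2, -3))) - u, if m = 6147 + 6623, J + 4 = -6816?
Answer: 19583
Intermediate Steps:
J = -6820 (J = -4 - 6816 = -6820)
m = 12770
u = -19590 (u = -6820 - 1*12770 = -6820 - 12770 = -19590)
F(g) = -35/g (F(g) = -70*1/(2*g) = -35/g)
F(-5*(-6 + y(2, -3))) - u = -35*(-1/(5*(-6 + 5))) - 1*(-19590) = -35/((-5*(-1))) + 19590 = -35/5 + 19590 = -35*1/5 + 19590 = -7 + 19590 = 19583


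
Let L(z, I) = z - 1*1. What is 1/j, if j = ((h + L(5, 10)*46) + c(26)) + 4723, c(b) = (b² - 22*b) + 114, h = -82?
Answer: 1/5043 ≈ 0.00019829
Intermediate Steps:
L(z, I) = -1 + z (L(z, I) = z - 1 = -1 + z)
c(b) = 114 + b² - 22*b
j = 5043 (j = ((-82 + (-1 + 5)*46) + (114 + 26² - 22*26)) + 4723 = ((-82 + 4*46) + (114 + 676 - 572)) + 4723 = ((-82 + 184) + 218) + 4723 = (102 + 218) + 4723 = 320 + 4723 = 5043)
1/j = 1/5043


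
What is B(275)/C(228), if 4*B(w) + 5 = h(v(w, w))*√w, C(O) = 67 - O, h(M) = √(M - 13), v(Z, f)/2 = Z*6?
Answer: 5/644 - 5*√36157/644 ≈ -1.4686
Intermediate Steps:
v(Z, f) = 12*Z (v(Z, f) = 2*(Z*6) = 2*(6*Z) = 12*Z)
h(M) = √(-13 + M)
B(w) = -5/4 + √w*√(-13 + 12*w)/4 (B(w) = -5/4 + (√(-13 + 12*w)*√w)/4 = -5/4 + (√w*√(-13 + 12*w))/4 = -5/4 + √w*√(-13 + 12*w)/4)
B(275)/C(228) = (-5/4 + √275*√(-13 + 12*275)/4)/(67 - 1*228) = (-5/4 + (5*√11)*√(-13 + 3300)/4)/(67 - 228) = (-5/4 + (5*√11)*√3287/4)/(-161) = (-5/4 + 5*√36157/4)*(-1/161) = 5/644 - 5*√36157/644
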